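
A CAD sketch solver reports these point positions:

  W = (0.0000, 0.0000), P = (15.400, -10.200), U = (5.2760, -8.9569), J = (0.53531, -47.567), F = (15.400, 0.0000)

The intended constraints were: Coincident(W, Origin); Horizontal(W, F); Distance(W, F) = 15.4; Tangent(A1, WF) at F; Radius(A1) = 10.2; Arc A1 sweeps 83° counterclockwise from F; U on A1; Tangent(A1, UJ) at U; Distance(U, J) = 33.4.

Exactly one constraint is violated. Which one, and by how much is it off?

Distance(U, J) = 33.4 — off by 5.50.

W = (0.00, 0.00) ✓; W.y = 0.00, F.y = 0.00 ✓; |WF| = 15.40 ✓; ∠(PF, FW) = 90.00° ✓; |PF| = 10.20 ✓; bearing(P→U) − bearing(P→F) = 83.00° ✓; |PU| = 10.20 ✓; ∠(PU, UJ) = 90.00° ✓; |UJ| = 38.90 ✗.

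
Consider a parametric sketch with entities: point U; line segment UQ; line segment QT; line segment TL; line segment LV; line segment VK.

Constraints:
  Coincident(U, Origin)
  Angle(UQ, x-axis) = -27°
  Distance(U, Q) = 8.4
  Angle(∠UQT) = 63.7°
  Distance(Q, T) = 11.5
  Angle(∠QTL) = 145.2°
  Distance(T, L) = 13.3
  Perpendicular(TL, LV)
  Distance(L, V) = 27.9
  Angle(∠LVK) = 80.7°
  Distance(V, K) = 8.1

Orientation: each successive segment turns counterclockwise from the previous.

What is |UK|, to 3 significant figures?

17.6

U is at the origin; UQ runs at -27.0° with length 8.4, so Q = (7.48, -3.81). ∠UQT = 63.7° gives QT at 89.3° from the x-axis; with |QT| = 11.5, T = (7.62, 7.69). ∠QTL = 145.2° gives TL at 124° from the x-axis; with |TL| = 13.3, L = (0.168, 18.7). The perpendicularity gives LV at right angles to TL, so LV runs at -146°; with |LV| = 27.9, V = (-22.9, 3.06). ∠LVK = 80.7° gives VK at -46.6° from the x-axis; with |VK| = 8.1, K = (-17.4, -2.83). Then |UK| = |K − U| = 17.6.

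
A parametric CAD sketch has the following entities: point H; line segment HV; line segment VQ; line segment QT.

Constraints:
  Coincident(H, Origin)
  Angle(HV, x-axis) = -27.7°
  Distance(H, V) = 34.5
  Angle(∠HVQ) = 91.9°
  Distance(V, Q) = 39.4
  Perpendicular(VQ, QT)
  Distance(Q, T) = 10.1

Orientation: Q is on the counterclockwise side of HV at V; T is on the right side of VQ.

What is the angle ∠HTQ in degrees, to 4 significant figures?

42.28°

H is at the origin; HV runs at -27.7° with length 34.5, so V = 34.5·(cos -27.7°, sin -27.7°) = (30.55, -16.04). ∠HVQ = 91.9°, so VQ runs at -27.7° + (180° − 91.9°) = 60.40° from the x-axis; with |VQ| = 39.4, Q = V + 39.4·(cos 60.40°, sin 60.40°) = (50.01, 18.22). VQ ⟂ QT; with |QT| = 10.1 on the right of VQ, T = Q + 10.1·(0.8695, -0.4939) = (58.79, 13.23). Then cos ∠HTQ = TH·TQ / (|TH||TQ|), giving 42.28°.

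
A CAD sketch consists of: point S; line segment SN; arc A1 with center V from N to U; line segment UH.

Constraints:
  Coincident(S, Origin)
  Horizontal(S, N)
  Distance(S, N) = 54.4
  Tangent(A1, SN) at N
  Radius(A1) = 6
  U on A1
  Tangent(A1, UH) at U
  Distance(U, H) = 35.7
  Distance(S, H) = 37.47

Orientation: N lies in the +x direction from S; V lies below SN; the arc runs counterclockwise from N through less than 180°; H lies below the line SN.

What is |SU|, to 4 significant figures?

50.11

S is at the origin; SN is horizontal with |SN| = 54.4 and N on the +x side, so N = (54.40, 0.000). Since A1 is tangent to SN there, VN ⟂ SN, so V = N + (0, -6) = (54.40, -6.000). Since VU ⟂ UH (tangency), |VH| = √(6.0² + 35.7²) = 36.20 regardless of where U sits on A1. So H lies on both circle(S, 37.47) and circle(V, 36.20); the below-SN intersection is H = (25.35, -27.60). U is the foot of the tangent from H: U = (50.07, -1.844).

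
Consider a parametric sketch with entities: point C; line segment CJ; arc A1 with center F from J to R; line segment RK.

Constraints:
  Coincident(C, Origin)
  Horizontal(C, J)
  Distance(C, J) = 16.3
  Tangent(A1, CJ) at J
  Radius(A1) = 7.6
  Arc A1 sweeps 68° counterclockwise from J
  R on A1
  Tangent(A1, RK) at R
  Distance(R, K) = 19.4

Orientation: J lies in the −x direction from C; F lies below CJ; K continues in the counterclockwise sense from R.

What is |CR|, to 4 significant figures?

23.83

C is at the origin; CJ is horizontal with |CJ| = 16.3 and J on the −x side, so J = (-16.30, 0.000). A1 meets CJ tangentially, so FJ is at right angles to CJ, so F = J + (0, -7.6) = (-16.30, -7.600). On A1, J sits at bearing 90° from F; a 68° counterclockwise sweep puts R at bearing 158°, so R = F + 7.6·(cos 158°, sin 158°) = (-23.35, -4.753). Then |CR| = |R − C| = 23.83.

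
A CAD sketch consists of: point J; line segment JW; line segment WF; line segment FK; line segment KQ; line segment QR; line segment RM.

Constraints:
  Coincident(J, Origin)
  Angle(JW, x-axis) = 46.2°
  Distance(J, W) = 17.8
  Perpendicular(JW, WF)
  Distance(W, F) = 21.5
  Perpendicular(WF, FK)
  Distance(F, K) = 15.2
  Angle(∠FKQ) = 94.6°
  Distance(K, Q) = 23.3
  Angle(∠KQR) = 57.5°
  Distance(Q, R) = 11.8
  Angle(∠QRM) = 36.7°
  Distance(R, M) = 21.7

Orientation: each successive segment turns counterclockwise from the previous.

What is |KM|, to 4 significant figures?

19.31

J is at the origin; JW runs at 46.2° with length 17.8, so W = (12.32, 12.85). The perpendicularity gives WF at right angles to JW, so WF runs at 136.2°; with |WF| = 21.5, F = (-3.198, 27.73). WF ⟂ FK, so FK runs at -133.8°; with |FK| = 15.2, K = (-13.72, 16.76). ∠FKQ = 94.6° gives KQ at -48.40° from the x-axis; with |KQ| = 23.3, Q = (1.751, -0.6660). ∠KQR = 57.5° gives QR at 74.10° from the x-axis; with |QR| = 11.8, R = (4.984, 10.68). ∠QRM = 36.7° gives RM at -142.6° from the x-axis; with |RM| = 21.7, M = (-12.25, -2.498). Then |KM| = |M − K| = 19.31.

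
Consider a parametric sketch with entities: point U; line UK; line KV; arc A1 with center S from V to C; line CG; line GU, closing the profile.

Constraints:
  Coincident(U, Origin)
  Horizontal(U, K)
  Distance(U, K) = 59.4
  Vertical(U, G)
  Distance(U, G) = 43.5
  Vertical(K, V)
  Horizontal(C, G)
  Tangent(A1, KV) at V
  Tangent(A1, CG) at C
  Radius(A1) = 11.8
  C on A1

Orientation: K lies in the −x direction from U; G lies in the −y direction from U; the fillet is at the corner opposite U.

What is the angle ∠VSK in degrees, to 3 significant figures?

69.6°

The virtual corner opposite U is at (-59.4, -43.5). Since A1 is tangent to KV there, SV ⟂ KV and A1 meets CG tangentially, so SC is at right angles to CG, with radius 11.8, so the center S sits 11.8 in from both sides at S = (-47.6, -31.7). That places the tangent points at V = (-59.4, -31.7) on KV and C = (-47.6, -43.5) on CG. Then cos ∠VSK = SV·SK / (|SV||SK|), giving 69.6°.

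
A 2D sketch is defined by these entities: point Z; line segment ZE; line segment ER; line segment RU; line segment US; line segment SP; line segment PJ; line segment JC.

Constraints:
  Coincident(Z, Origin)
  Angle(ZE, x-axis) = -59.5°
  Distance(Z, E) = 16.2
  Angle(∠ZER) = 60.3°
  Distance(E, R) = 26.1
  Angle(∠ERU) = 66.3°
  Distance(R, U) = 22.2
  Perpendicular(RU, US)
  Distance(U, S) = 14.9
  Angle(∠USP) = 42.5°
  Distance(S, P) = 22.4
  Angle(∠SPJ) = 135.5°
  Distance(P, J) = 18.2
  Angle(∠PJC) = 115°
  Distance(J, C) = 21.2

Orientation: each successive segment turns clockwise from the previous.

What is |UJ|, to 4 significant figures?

24.54

Z is at the origin; ZE runs at -59.5° with length 16.2, so E = (8.222, -13.96). ∠ZER = 60.3° gives ER at -179.2° from the x-axis; with |ER| = 26.1, R = (-17.88, -14.32). ∠ERU = 66.3° gives RU at 67.10° from the x-axis; with |RU| = 22.2, U = (-9.237, 6.128). RU is perpendicular to US, so US runs at -22.90°; with |US| = 14.9, S = (4.489, 0.3296). ∠USP = 42.5° gives SP at -160.4° from the x-axis; with |SP| = 22.4, P = (-16.61, -7.185). ∠SPJ = 135.5° gives PJ at 155.1° from the x-axis; with |PJ| = 18.2, J = (-33.12, 0.4783). Then |UJ| = |J − U| = 24.54.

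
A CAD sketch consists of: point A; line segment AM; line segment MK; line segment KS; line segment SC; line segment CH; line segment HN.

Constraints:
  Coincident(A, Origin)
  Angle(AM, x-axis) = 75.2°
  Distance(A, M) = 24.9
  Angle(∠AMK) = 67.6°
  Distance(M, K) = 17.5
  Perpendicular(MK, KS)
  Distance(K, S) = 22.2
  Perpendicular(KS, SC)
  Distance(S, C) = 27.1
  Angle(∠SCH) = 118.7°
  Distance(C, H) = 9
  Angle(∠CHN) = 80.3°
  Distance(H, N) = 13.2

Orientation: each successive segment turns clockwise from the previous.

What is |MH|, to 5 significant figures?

19.962

A is at the origin; AM runs at 75.2° with length 24.9, so M = (6.3606, 24.074). ∠AMK = 67.6° gives MK at -37.200° from the x-axis; with |MK| = 17.5, K = (20.300, 13.493). The perpendicularity gives KS at right angles to MK, so KS runs at -127.20°; with |KS| = 22.2, S = (6.8778, -4.1895). KS is perpendicular to SC, so SC runs at 142.80°; with |SC| = 27.1, C = (-14.708, 12.195). ∠SCH = 118.7° gives CH at 81.500° from the x-axis; with |CH| = 9.0, H = (-13.378, 21.096). Then |MH| = |H − M| = 19.962.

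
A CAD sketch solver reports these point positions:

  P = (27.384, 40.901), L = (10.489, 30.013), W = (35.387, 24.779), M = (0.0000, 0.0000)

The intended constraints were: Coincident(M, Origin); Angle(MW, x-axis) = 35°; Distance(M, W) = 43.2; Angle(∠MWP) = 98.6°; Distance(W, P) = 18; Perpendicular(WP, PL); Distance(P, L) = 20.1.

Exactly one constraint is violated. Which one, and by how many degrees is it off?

Perpendicular(WP, PL) — off by 6.40°.

M = (0.00, 0.00) ✓; MW at 35.00° ✓; |MW| = 43.20 ✓; ∠MWP = 98.60° ✓; |WP| = 18.00 ✓; ∠(WP, PL) = 96.40° ✗; |PL| = 20.10 ✓.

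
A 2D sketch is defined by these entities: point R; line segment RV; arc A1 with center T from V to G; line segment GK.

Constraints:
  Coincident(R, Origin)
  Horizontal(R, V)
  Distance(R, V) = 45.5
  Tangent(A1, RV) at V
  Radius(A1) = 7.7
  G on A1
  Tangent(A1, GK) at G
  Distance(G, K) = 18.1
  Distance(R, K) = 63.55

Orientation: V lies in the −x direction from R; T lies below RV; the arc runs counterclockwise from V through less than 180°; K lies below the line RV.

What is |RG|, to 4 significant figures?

52.71

R is at the origin; R and V share the same y with |RV| = 45.5 and V on the −x side, so V = (-45.50, 0.000). The tangent condition forces TV to be normal to RV, so T = V + (0, -7.7) = (-45.50, -7.700). Since TG ⟂ GK (tangency), |TK| = √(7.7² + 18.1²) = 19.67 regardless of where G sits on A1. So K lies on both circle(R, 63.55) and circle(T, 19.67); the below-RV intersection is K = (-59.97, -21.02). G is the foot of the tangent from K: G = (-52.52, -4.528).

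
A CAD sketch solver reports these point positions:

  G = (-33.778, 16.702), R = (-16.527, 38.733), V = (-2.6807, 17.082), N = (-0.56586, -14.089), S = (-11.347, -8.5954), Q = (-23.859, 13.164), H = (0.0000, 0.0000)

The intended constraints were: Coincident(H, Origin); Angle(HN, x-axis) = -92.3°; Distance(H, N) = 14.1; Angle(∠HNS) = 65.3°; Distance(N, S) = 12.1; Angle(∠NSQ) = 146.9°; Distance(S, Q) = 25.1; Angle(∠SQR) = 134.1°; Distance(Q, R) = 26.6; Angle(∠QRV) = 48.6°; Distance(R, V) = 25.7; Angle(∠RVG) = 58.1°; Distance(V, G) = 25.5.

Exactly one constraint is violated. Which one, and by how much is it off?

Distance(V, G) = 25.5 — off by 5.60.

H = (0.00, 0.00) ✓; HN at -92.30° ✓; |HN| = 14.10 ✓; ∠HNS = 65.30° ✓; |NS| = 12.10 ✓; ∠NSQ = 146.9° ✓; |SQ| = 25.10 ✓; ∠SQR = 134.1° ✓; |QR| = 26.60 ✓; ∠QRV = 48.60° ✓; |RV| = 25.70 ✓; ∠RVG = 58.10° ✓; |VG| = 31.10 ✗.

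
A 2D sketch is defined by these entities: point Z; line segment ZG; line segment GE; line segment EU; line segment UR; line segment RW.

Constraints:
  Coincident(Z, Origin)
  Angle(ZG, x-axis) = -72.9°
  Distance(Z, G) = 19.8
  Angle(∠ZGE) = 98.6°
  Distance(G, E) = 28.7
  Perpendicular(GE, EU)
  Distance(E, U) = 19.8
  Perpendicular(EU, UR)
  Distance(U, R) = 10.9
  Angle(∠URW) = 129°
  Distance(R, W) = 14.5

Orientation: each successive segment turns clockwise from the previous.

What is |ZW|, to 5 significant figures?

16.044

Z is at the origin; ZG runs at -72.9° with length 19.8, so G = (5.8220, -18.925). ∠ZGE = 98.6° gives GE at -154.30° from the x-axis; with |GE| = 28.7, E = (-20.039, -31.371). GE ⟂ EU, so EU runs at 115.70°; with |EU| = 19.8, U = (-28.625, -13.529). EU is perpendicular to UR, so UR runs at 25.700°; with |UR| = 10.9, R = (-18.804, -8.8025). ∠URW = 129.0° gives RW at -25.300° from the x-axis; with |RW| = 14.5, W = (-5.6944, -14.999). Then |ZW| = |W − Z| = 16.044.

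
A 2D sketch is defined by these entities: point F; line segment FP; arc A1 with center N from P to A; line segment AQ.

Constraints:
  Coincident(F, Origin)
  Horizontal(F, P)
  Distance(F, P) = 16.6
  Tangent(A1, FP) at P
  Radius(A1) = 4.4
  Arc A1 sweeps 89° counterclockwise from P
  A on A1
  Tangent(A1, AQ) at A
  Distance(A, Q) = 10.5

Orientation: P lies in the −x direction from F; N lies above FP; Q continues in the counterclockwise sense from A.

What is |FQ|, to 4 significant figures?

19.08

F is at the origin; F and P share the same y with |FP| = 16.6 and P on the −x side, so P = (-16.60, 0.000). A1 meets FP tangentially, so NP is at right angles to FP, so N = P + (0, 4.4) = (-16.60, 4.400). On A1, P sits at bearing -90° from N; an 89° counterclockwise sweep puts A at bearing -1°, so A = N + 4.4·(cos -1°, sin -1°) = (-12.20, 4.323). The tangent condition forces NA to be normal to AQ, so AQ runs along (−sin -1°, cos -1°); with |AQ| = 10.5, Q = (-12.02, 14.82). Then |FQ| = |Q − F| = 19.08.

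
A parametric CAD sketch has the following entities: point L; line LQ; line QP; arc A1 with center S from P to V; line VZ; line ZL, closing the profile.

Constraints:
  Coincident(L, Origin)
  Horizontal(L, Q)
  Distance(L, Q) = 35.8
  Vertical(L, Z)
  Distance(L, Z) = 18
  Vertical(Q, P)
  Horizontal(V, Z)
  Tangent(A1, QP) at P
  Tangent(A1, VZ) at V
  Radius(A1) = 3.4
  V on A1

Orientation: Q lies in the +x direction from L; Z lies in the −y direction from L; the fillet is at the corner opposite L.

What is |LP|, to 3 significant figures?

38.7

L is at the origin; LQ is horizontal with |LQ| = 35.8 and Q on the +x side, so Q = (35.8, 0.00). LZ is vertical with |LZ| = 18.0 and Z on the −y side, so Z = (0.00, -18.0). The virtual corner opposite L is at (35.8, -18.0). Since A1 is tangent to QP there, SP ⟂ QP and tangency of A1 to VZ means the radius SV is perpendicular to VZ, with radius 3.4, so the center S sits 3.4 in from both sides at S = (32.4, -14.6). That places the tangent points at P = (35.8, -14.6) on QP and V = (32.4, -18.0) on VZ. Then |LP| = |P − L| = 38.7.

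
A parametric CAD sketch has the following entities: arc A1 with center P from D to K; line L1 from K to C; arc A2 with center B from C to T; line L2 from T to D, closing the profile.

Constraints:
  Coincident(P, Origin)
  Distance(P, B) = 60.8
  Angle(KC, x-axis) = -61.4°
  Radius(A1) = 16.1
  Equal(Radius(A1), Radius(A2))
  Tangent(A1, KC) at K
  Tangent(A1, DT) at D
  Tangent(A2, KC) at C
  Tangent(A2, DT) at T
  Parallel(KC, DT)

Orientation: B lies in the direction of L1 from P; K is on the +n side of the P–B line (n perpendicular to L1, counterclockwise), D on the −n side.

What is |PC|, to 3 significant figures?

62.9

Tangency of A1 to both parallel lines with radius 16.1 puts K and D at P ± 16.1·n: K = (14.1, 7.71), D = (-14.1, -7.71). Equal radii place C and T the same way about B: C = B + 16.1·n = (43.2, -45.7), T = B − 16.1·n = (15.0, -61.1). Then |PC| = |C − P| = 62.9.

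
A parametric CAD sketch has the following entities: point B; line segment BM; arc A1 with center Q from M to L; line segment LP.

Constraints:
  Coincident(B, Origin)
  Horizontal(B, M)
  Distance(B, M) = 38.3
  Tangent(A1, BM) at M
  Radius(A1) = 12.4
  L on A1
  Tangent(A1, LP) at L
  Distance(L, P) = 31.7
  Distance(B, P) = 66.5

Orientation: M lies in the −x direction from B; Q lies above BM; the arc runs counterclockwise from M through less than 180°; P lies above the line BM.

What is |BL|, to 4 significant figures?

35.33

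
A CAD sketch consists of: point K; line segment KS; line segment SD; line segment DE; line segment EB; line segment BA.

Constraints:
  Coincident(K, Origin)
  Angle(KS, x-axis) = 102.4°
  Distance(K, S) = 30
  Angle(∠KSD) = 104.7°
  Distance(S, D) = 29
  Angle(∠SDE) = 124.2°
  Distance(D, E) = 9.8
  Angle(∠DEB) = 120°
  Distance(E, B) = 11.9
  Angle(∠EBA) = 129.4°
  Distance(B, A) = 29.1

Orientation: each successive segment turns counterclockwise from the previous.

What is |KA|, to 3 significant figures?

9.29

K is at the origin; KS runs at 102.4° with length 30.0, so S = (-6.44, 29.3). ∠KSD = 104.7° gives SD at 178° from the x-axis; with |SD| = 29.0, D = (-35.4, 30.5). ∠SDE = 124.2° gives DE at -126° from the x-axis; with |DE| = 9.8, E = (-41.2, 22.6). ∠DEB = 120.0° gives EB at -66.5° from the x-axis; with |EB| = 11.9, B = (-36.5, 11.7). ∠EBA = 129.4° gives BA at -15.9° from the x-axis; with |BA| = 29.1, A = (-8.52, 3.70). Then |KA| = |A − K| = 9.29.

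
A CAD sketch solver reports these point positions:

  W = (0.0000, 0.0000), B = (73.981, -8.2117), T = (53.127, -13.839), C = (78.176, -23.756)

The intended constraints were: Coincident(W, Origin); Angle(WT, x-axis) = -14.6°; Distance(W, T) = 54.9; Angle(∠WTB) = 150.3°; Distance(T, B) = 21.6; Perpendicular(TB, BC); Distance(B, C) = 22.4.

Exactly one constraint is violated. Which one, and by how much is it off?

Distance(B, C) = 22.4 — off by 6.30.

W = (0.00, 0.00) ✓; WT at -14.60° ✓; |WT| = 54.90 ✓; ∠WTB = 150.3° ✓; |TB| = 21.60 ✓; ∠(TB, BC) = 90.00° ✓; |BC| = 16.10 ✗.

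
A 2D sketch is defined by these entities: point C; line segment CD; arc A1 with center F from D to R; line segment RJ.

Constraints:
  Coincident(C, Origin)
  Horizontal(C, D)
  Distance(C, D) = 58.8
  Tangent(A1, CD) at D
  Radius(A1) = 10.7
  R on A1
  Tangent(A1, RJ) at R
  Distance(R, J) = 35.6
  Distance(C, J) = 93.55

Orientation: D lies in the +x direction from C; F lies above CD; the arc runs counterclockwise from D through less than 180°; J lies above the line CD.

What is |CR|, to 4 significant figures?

68.09

C is at the origin; C and D share the same y with |CD| = 58.8 and D on the +x side, so D = (58.80, 0.000). A1 meets CD tangentially, so FD is at right angles to CD, so F = D + (0, 10.7) = (58.80, 10.70). Since FR ⟂ RJ (tangency), |FJ| = √(10.7² + 35.6²) = 37.17 regardless of where R sits on A1. So J lies on both circle(C, 93.55) and circle(F, 37.17); the above-CD intersection is J = (86.60, 35.37). R is the foot of the tangent from J: R = (67.91, 5.080).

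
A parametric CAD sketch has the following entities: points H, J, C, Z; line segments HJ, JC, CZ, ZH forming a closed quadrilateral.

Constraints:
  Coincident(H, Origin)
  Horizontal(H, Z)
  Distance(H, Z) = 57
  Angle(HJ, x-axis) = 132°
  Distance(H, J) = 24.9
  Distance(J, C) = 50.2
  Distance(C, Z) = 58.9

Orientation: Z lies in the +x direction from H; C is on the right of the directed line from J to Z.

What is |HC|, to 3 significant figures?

27.4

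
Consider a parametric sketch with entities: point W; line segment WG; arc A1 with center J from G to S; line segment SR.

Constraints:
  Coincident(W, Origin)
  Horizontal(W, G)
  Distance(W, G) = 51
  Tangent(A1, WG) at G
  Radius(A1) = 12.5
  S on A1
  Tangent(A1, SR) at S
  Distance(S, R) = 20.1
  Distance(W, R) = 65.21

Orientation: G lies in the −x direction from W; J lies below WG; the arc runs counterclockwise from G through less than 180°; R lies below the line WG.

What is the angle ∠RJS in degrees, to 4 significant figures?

58.12°

W is at the origin; WG is horizontal with |WG| = 51.0 and G on the −x side, so G = (-51.00, 0.000). The tangent condition forces JG to be normal to WG, so J = G + (0, -12.5) = (-51.00, -12.50). Since JS ⟂ SR (tangency), |JR| = √(12.5² + 20.1²) = 23.67 regardless of where S sits on A1. So R lies on both circle(W, 65.21) and circle(J, 23.67); the below-WG intersection is R = (-54.42, -35.92). S is the foot of the tangent from R: S = (-62.46, -17.50).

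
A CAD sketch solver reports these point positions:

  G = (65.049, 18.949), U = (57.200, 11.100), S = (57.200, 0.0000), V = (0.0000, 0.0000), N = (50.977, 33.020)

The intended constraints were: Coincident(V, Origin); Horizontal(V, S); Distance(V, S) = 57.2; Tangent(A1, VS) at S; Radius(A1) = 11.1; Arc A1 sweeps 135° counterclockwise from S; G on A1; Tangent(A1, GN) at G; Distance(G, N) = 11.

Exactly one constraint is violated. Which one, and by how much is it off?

Distance(G, N) = 11 — off by 8.90.

V = (0.00, 0.00) ✓; V.y = 0.00, S.y = 0.00 ✓; |VS| = 57.20 ✓; ∠(US, SV) = 90.00° ✓; |US| = 11.10 ✓; bearing(U→G) − bearing(U→S) = 135.0° ✓; |UG| = 11.10 ✓; ∠(UG, GN) = 90.00° ✓; |GN| = 19.90 ✗.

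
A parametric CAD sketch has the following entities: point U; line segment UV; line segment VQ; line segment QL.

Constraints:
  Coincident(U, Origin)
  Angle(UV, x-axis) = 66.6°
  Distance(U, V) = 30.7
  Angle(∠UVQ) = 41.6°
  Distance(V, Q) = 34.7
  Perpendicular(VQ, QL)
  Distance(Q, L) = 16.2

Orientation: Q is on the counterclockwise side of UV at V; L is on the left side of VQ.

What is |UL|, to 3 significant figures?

12.5

U is at the origin; UV runs at 66.6° with length 30.7, so V = 30.7·(cos 66.6°, sin 66.6°) = (12.2, 28.2). ∠UVQ = 41.6°, so VQ runs at 66.6° + (180° − 41.6°) = 205° from the x-axis; with |VQ| = 34.7, Q = V + 34.7·(cos 205°, sin 205°) = (-19.3, 13.5). VQ ⟂ QL; with |QL| = 16.2 on the left of VQ, L = Q + 16.2·(0.423, -0.906) = (-12.4, -1.17). Then |UL| = |L − U| = 12.5.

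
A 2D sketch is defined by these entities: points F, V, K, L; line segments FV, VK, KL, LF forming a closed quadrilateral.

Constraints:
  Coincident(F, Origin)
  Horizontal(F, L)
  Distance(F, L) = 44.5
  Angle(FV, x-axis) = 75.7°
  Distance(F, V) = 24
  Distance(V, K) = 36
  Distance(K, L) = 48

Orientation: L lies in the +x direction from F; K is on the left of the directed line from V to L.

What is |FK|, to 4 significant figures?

57.32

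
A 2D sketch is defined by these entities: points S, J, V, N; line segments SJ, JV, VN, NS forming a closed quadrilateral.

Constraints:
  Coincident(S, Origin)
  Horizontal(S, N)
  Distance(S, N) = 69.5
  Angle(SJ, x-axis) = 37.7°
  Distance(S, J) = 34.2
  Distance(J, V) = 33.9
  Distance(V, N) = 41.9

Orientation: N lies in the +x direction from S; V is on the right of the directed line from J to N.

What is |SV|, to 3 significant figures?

32.3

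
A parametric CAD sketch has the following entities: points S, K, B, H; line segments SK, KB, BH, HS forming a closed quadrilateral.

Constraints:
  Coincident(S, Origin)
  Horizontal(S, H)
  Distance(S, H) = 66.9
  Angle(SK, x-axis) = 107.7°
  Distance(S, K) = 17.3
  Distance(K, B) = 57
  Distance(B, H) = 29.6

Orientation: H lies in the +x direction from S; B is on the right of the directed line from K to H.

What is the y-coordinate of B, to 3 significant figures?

-15.7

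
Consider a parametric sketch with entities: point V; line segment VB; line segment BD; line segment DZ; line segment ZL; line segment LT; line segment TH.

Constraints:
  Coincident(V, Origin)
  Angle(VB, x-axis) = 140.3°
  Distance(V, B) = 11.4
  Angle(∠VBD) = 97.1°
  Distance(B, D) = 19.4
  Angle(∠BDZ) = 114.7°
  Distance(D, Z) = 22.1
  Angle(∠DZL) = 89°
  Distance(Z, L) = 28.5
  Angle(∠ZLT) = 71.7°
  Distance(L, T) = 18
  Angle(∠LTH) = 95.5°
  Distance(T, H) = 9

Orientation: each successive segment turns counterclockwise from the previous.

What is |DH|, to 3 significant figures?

15.4

V is at the origin; VB runs at 140.3° with length 11.4, so B = (-8.77, 7.28). ∠VBD = 97.1° gives BD at -137° from the x-axis; with |BD| = 19.4, D = (-22.9, -6.00). ∠BDZ = 114.7° gives DZ at -71.5° from the x-axis; with |DZ| = 22.1, Z = (-15.9, -27.0). ∠DZL = 89.0° gives ZL at 19.5° from the x-axis; with |ZL| = 28.5, L = (11.0, -17.4). ∠ZLT = 71.7° gives LT at 128° from the x-axis; with |LT| = 18.0, T = (-0.0678, -3.22). ∠LTH = 95.5° gives TH at -148° from the x-axis; with |TH| = 9.0, H = (-7.68, -8.03). Then |DH| = |H − D| = 15.4.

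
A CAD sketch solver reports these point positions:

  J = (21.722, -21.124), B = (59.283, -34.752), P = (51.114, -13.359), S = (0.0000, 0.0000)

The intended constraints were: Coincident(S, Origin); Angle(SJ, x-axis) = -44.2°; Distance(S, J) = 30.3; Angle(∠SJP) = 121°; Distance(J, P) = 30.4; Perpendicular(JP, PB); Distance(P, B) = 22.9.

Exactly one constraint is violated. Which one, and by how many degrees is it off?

Perpendicular(JP, PB) — off by 6.10°.

S = (0.00, 0.00) ✓; SJ at -44.20° ✓; |SJ| = 30.30 ✓; ∠SJP = 121.0° ✓; |JP| = 30.40 ✓; ∠(JP, PB) = 83.90° ✗; |PB| = 22.90 ✓.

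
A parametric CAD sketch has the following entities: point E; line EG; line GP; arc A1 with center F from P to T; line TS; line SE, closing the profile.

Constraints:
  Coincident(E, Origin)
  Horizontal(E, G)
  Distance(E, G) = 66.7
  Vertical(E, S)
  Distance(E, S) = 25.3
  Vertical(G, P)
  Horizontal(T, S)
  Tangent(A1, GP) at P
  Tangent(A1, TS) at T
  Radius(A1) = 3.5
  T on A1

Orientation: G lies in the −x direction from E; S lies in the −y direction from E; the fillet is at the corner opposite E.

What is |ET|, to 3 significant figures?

68.1

E is at the origin; EG is horizontal with |EG| = 66.7 and G on the −x side, so G = (-66.7, 0.00). E and S share the same x with |ES| = 25.3 and S on the −y side, so S = (0.00, -25.3). The virtual corner opposite E is at (-66.7, -25.3). Tangency of A1 to GP means the radius FP is perpendicular to GP and the tangent condition forces FT to be normal to TS, with radius 3.5, so the center F sits 3.5 in from both sides at F = (-63.2, -21.8). That places the tangent points at P = (-66.7, -21.8) on GP and T = (-63.2, -25.3) on TS. Then |ET| = |T − E| = 68.1.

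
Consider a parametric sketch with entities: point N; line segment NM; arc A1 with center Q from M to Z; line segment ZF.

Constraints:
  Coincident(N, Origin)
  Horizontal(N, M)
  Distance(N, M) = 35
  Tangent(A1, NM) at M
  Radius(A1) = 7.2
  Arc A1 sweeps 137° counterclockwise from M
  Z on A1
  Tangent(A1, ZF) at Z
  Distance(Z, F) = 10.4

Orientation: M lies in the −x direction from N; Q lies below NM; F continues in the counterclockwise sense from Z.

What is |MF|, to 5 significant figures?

19.743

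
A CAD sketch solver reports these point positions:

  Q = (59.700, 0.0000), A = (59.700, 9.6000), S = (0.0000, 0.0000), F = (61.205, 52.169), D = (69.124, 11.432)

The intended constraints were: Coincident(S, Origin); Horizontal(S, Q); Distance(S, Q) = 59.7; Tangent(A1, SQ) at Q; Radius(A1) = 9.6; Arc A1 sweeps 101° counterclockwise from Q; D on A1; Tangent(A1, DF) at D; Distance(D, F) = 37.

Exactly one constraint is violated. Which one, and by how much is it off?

Distance(D, F) = 37 — off by 4.50.

S = (0.00, 0.00) ✓; S.y = 0.00, Q.y = 0.00 ✓; |SQ| = 59.70 ✓; ∠(AQ, QS) = 90.00° ✓; |AQ| = 9.600 ✓; bearing(A→D) − bearing(A→Q) = 101.0° ✓; |AD| = 9.600 ✓; ∠(AD, DF) = 90.00° ✓; |DF| = 41.50 ✗.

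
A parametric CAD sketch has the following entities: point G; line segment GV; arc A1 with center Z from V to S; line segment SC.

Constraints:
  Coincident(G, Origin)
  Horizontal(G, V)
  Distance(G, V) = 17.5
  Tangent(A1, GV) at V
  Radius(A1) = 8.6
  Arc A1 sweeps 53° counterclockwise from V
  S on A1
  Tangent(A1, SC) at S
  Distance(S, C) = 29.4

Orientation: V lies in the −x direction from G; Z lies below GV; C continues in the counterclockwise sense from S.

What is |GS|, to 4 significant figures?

24.61

G is at the origin; G and V share the same y with |GV| = 17.5 and V on the −x side, so V = (-17.50, 0.000). A1 meets GV tangentially, so ZV is at right angles to GV, so Z = V + (0, -8.6) = (-17.50, -8.600). On A1, V sits at bearing 90° from Z; a 53° counterclockwise sweep puts S at bearing 143°, so S = Z + 8.6·(cos 143°, sin 143°) = (-24.37, -3.424). Then |GS| = |S − G| = 24.61.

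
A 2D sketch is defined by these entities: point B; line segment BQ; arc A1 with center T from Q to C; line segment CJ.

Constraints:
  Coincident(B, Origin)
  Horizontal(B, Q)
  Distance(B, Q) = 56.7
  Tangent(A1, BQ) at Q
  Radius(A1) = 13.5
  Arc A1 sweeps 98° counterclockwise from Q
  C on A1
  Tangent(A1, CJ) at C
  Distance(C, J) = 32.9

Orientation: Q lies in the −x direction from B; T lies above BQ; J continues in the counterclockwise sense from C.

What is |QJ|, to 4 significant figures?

48.76

B is at the origin; BQ is horizontal with |BQ| = 56.7 and Q on the −x side, so Q = (-56.70, 0.000). Tangency of A1 to BQ means the radius TQ is perpendicular to BQ, so T = Q + (0, 13.5) = (-56.70, 13.50). On A1, Q sits at bearing -90° from T; a 98° counterclockwise sweep puts C at bearing 8°, so C = T + 13.5·(cos 8°, sin 8°) = (-43.33, 15.38). A1 meets CJ tangentially, so TC is at right angles to CJ, so CJ runs along (−sin 8°, cos 8°); with |CJ| = 32.9, J = (-47.91, 47.96). Then |QJ| = |J − Q| = 48.76.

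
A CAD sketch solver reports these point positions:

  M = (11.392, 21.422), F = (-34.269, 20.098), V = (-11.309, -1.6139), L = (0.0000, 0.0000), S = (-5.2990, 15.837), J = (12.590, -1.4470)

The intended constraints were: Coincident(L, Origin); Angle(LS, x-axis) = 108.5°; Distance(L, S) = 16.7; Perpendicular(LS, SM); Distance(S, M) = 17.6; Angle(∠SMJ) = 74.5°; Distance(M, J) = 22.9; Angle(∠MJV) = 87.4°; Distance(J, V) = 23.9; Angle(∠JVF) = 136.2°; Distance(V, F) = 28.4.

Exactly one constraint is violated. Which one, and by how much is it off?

Distance(V, F) = 28.4 — off by 3.20.

L = (0.00, 0.00) ✓; LS at 108.5° ✓; |LS| = 16.70 ✓; ∠(LS, SM) = 90.00° ✓; |SM| = 17.60 ✓; ∠SMJ = 74.50° ✓; |MJ| = 22.90 ✓; ∠MJV = 87.40° ✓; |JV| = 23.90 ✓; ∠JVF = 136.2° ✓; |VF| = 31.60 ✗.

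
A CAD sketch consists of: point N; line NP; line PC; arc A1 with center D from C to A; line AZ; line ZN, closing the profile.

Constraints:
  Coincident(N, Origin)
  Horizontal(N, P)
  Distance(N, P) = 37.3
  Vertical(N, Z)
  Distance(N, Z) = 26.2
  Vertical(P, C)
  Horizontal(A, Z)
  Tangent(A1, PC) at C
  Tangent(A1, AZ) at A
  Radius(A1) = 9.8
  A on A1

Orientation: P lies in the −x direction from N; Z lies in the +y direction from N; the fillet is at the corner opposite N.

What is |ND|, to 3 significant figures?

32.0

N and Z share the same x with |NZ| = 26.2 and Z on the +y side, so Z = (0.00, 26.2). The virtual corner opposite N is at (-37.3, 26.2). A1 meets PC tangentially, so DC is at right angles to PC and tangency of A1 to AZ means the radius DA is perpendicular to AZ, with radius 9.8, so the center D sits 9.8 in from both sides at D = (-27.5, 16.4). Then |ND| = |D − N| = 32.0.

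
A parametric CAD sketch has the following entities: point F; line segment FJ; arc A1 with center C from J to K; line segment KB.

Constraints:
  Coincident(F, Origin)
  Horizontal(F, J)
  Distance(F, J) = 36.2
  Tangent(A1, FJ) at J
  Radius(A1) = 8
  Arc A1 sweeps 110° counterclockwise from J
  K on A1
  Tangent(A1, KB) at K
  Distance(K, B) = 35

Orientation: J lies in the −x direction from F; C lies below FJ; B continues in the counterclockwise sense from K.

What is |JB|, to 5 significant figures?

43.852

On A1, J sits at bearing 90° from C; a 110° counterclockwise sweep puts K at bearing 200°, so K = C + 8.0·(cos 200°, sin 200°) = (-43.718, -10.736). Since A1 is tangent to KB there, CK ⟂ KB, so KB runs along (−sin 200°, cos 200°); with |KB| = 35.0, B = (-31.747, -43.625). Then |JB| = |B − J| = 43.852.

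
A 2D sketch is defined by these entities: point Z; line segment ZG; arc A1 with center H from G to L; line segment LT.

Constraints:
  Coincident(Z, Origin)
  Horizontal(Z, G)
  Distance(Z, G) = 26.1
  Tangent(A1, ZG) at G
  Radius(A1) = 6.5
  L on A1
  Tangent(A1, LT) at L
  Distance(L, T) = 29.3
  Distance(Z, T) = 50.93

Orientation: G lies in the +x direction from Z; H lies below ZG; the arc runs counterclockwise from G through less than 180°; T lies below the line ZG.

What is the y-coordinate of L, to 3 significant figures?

-10.3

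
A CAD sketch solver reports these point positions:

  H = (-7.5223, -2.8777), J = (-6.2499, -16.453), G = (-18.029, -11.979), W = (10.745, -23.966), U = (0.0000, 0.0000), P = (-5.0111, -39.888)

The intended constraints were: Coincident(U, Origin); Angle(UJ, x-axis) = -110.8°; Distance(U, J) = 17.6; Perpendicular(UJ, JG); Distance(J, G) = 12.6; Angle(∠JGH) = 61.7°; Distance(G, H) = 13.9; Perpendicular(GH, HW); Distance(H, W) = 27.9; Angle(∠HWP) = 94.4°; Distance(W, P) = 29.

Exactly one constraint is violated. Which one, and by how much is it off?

Distance(W, P) = 29 — off by 6.60.

U = (0.00, 0.00) ✓; UJ at -110.8° ✓; |UJ| = 17.60 ✓; ∠(UJ, JG) = 90.00° ✓; |JG| = 12.60 ✓; ∠JGH = 61.70° ✓; |GH| = 13.90 ✓; ∠(GH, HW) = 90.00° ✓; |HW| = 27.90 ✓; ∠HWP = 94.40° ✓; |WP| = 22.40 ✗.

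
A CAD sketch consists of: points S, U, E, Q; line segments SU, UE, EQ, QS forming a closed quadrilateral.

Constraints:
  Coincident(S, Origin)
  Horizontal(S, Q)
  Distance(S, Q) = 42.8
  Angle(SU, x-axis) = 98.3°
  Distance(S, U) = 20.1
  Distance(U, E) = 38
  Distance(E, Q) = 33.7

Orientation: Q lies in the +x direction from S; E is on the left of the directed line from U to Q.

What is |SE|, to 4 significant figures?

46.17

Checks: |UE| = 38.00 ✓; |EQ| = 33.70 ✓.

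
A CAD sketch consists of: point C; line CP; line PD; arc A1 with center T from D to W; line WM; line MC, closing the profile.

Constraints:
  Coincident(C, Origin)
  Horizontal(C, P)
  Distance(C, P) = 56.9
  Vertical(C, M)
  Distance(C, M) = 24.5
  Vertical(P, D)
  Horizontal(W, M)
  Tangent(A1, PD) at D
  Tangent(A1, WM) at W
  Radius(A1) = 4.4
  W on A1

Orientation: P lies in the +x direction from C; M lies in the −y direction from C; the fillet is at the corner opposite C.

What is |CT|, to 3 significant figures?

56.2

CM is vertical with |CM| = 24.5 and M on the −y side, so M = (0.00, -24.5). The virtual corner opposite C is at (56.9, -24.5). The tangent condition forces TD to be normal to PD and tangency of A1 to WM means the radius TW is perpendicular to WM, with radius 4.4, so the center T sits 4.4 in from both sides at T = (52.5, -20.1). Then |CT| = |T − C| = 56.2.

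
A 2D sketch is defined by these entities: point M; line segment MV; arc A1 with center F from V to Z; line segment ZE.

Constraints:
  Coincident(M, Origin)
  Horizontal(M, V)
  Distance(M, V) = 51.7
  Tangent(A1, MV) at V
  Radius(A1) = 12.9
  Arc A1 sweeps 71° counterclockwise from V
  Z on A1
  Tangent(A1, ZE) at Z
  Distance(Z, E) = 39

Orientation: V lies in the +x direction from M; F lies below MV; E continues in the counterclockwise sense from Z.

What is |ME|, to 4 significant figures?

52.87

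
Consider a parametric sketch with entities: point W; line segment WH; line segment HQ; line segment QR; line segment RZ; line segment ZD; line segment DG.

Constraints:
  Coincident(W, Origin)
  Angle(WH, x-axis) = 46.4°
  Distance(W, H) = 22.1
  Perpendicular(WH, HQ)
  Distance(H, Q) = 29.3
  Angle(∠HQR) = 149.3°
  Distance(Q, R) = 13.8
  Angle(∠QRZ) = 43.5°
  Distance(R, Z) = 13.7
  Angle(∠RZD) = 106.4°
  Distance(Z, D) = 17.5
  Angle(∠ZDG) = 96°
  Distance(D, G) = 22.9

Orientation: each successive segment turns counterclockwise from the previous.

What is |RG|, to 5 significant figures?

25.640

W is at the origin; WH runs at 46.4° with length 22.1, so H = (15.241, 16.004). WH ⟂ HQ, so HQ runs at 136.40°; with |HQ| = 29.3, Q = (-5.9776, 36.210). ∠HQR = 149.3° gives QR at 167.10° from the x-axis; with |QR| = 13.8, R = (-19.429, 39.291). ∠QRZ = 43.5° gives RZ at -56.400° from the x-axis; with |RZ| = 13.7, Z = (-11.848, 27.880). ∠RZD = 106.4° gives ZD at 17.200° from the x-axis; with |ZD| = 17.5, D = (4.8695, 33.055). ∠ZDG = 96.0° gives DG at 101.20° from the x-axis; with |DG| = 22.9, G = (0.42152, 55.519). Then |RG| = |G − R| = 25.640.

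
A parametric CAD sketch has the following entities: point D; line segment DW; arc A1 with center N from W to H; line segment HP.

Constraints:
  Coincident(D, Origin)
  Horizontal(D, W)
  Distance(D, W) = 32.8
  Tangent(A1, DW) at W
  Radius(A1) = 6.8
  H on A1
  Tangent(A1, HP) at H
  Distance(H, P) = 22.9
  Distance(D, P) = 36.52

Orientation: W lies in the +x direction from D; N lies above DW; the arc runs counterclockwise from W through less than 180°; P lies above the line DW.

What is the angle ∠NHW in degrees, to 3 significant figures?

24.4°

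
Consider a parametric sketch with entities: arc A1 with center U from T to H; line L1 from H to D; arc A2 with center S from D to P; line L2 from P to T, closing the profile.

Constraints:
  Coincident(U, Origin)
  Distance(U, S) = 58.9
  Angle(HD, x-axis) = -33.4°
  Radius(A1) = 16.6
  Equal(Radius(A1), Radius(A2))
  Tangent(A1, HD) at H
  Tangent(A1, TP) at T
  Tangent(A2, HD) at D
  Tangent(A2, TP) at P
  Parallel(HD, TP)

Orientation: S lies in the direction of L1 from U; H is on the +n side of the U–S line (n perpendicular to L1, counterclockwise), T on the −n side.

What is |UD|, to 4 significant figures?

61.19

The slot axis is L1's direction at -33.4°, so u = (cos -33.4°, sin -33.4°) = (0.8348, -0.5505) and n = (−sin -33.4°, cos -33.4°) = (0.5505, 0.8348). U is at the origin and S lies 58.9 along u from U, so S = 58.9·u = (49.17, -32.42). Tangency of A1 to both parallel lines with radius 16.6 puts H and T at U ± 16.6·n: H = (9.138, 13.86), T = (-9.138, -13.86). Equal radii place D and P the same way about S: D = S + 16.6·n = (58.31, -18.56), P = S − 16.6·n = (40.03, -46.28). Then |UD| = |D − U| = 61.19.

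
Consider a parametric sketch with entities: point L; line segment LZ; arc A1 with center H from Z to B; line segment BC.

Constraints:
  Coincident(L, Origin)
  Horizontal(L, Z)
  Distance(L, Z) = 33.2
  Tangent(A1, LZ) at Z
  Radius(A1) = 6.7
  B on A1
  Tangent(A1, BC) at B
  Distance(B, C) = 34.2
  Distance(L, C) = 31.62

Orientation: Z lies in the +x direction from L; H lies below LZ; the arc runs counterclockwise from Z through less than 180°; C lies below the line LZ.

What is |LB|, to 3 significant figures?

27.9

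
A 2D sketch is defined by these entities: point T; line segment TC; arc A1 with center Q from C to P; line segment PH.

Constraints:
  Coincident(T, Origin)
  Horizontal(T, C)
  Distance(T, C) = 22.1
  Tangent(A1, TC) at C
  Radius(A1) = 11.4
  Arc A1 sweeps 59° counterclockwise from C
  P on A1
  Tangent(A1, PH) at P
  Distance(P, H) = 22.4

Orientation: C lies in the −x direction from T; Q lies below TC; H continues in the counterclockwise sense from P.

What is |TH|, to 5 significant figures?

49.958

T is at the origin; TC is horizontal with |TC| = 22.1 and C on the −x side, so C = (-22.100, 0.0000). Tangency of A1 to TC means the radius QC is perpendicular to TC, so Q = C + (0, -11.4) = (-22.100, -11.400). On A1, C sits at bearing 90° from Q; a 59° counterclockwise sweep puts P at bearing 149°, so P = Q + 11.4·(cos 149°, sin 149°) = (-31.872, -5.5286). Since A1 is tangent to PH there, QP ⟂ PH, so PH runs along (−sin 149°, cos 149°); with |PH| = 22.4, H = (-43.409, -24.729). Then |TH| = |H − T| = 49.958.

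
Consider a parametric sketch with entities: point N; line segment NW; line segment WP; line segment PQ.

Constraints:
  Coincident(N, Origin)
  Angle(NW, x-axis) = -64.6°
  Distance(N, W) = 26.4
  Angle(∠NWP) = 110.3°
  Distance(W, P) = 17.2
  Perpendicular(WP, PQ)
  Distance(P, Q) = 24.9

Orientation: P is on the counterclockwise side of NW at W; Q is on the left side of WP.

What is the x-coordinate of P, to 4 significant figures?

28.46

N is at the origin; NW runs at -64.6° with length 26.4, so W = 26.4·(cos -64.6°, sin -64.6°) = (11.32, -23.85). ∠NWP = 110.3°, so WP runs at -64.6° + (180° − 110.3°) = 5.100° from the x-axis; with |WP| = 17.2, P = W + 17.2·(cos 5.100°, sin 5.100°) = (28.46, -22.32). So P.x = 28.46.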